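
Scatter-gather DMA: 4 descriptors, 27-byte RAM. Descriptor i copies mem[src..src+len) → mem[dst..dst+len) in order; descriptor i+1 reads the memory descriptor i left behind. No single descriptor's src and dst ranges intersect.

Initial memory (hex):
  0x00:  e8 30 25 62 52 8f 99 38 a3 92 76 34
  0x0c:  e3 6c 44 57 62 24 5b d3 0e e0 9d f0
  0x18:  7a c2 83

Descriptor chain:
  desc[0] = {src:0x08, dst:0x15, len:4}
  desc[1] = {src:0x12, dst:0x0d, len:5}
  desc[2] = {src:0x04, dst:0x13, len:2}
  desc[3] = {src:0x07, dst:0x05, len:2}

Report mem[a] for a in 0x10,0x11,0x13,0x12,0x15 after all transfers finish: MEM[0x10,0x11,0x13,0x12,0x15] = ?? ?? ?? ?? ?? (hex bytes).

MEM[0x10,0x11,0x13,0x12,0x15] = a3 92 52 5b a3

D0: mem[0x15..0x18] <- [a3 92 76 34]
D1: mem[0x0d..0x11] <- [5b d3 0e a3 92]
D2: mem[0x13..0x14] <- [52 8f]
D3: mem[0x05..0x06] <- [38 a3]
query mem[0x10]=0xa3, mem[0x11]=0x92, mem[0x13]=0x52, mem[0x12]=0x5b, mem[0x15]=0xa3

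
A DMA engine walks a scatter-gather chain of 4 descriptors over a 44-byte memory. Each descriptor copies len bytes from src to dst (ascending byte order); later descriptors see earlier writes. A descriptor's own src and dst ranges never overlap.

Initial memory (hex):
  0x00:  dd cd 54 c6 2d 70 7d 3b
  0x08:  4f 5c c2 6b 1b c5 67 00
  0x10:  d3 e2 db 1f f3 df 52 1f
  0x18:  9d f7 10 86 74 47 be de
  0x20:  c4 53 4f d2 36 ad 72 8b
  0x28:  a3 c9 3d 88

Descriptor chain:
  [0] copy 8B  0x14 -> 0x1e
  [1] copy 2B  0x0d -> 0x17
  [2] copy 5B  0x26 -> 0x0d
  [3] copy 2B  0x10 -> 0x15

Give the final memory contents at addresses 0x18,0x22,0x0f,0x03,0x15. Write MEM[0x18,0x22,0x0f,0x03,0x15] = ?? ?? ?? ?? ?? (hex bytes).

[0] 0x14->0x1e len=8 : f3 df 52 1f 9d f7 10 86
[1] 0x0d->0x17 len=2 : c5 67
[2] 0x26->0x0d len=5 : 72 8b a3 c9 3d
[3] 0x10->0x15 len=2 : c9 3d
query mem[0x18]=0x67, mem[0x22]=0x9d, mem[0x0f]=0xa3, mem[0x03]=0xc6, mem[0x15]=0xc9

MEM[0x18,0x22,0x0f,0x03,0x15] = 67 9d a3 c6 c9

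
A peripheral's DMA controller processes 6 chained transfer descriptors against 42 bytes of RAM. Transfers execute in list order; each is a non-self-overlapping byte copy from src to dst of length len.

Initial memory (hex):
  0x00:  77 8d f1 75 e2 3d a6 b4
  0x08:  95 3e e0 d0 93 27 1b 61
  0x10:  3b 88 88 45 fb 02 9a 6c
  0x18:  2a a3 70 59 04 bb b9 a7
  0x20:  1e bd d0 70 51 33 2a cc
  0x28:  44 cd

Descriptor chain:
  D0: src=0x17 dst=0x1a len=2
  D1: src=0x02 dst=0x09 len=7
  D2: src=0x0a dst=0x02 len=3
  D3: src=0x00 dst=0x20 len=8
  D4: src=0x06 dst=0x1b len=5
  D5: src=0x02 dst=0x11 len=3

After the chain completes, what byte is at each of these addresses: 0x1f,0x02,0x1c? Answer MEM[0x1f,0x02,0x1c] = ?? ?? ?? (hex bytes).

MEM[0x1f,0x02,0x1c] = 75 75 b4

#0 dst[0x1a+2] := {0x6c,0x2a}
#1 dst[0x09+7] := {0xf1,0x75,0xe2,0x3d,0xa6,0xb4,0x95}
#2 dst[0x02+3] := {0x75,0xe2,0x3d}
#3 dst[0x20+8] := {0x77,0x8d,0x75,0xe2,0x3d,0x3d,0xa6,0xb4}
#4 dst[0x1b+5] := {0xa6,0xb4,0x95,0xf1,0x75}
#5 dst[0x11+3] := {0x75,0xe2,0x3d}
query mem[0x1f]=0x75, mem[0x02]=0x75, mem[0x1c]=0xb4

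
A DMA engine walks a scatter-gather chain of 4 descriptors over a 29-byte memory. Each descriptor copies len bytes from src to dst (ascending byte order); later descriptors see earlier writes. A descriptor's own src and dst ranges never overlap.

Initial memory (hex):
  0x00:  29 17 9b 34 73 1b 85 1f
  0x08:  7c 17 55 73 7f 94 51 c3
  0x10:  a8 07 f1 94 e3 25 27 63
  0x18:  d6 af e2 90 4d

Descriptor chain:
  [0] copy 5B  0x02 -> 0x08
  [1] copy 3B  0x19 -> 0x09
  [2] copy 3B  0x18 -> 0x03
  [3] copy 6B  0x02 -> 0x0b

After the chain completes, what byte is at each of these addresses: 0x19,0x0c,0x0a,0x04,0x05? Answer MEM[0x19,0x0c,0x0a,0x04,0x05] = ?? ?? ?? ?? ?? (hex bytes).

MEM[0x19,0x0c,0x0a,0x04,0x05] = af d6 e2 af e2

  after D0: wrote 5B at 0x08 = 9b34731b85
  after D1: wrote 3B at 0x09 = afe290
  after D2: wrote 3B at 0x03 = d6afe2
  after D3: wrote 6B at 0x0b = 9bd6afe2851f
query mem[0x19]=0xaf, mem[0x0c]=0xd6, mem[0x0a]=0xe2, mem[0x04]=0xaf, mem[0x05]=0xe2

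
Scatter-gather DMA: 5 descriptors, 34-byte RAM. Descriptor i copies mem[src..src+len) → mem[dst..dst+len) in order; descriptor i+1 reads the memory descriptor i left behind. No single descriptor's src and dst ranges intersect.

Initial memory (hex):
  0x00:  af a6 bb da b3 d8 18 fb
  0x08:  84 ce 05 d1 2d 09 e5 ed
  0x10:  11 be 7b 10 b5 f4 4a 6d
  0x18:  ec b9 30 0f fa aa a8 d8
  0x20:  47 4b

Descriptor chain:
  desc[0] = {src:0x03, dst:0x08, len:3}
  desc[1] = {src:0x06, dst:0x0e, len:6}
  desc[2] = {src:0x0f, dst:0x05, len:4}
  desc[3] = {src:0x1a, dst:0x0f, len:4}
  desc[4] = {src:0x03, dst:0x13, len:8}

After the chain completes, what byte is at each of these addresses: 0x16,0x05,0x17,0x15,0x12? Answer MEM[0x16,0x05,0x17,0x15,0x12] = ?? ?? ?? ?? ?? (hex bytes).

  after D0: wrote 3B at 0x08 = dab3d8
  after D1: wrote 6B at 0x0e = 18fbdab3d8d1
  after D2: wrote 4B at 0x05 = fbdab3d8
  after D3: wrote 4B at 0x0f = 300ffaaa
  after D4: wrote 8B at 0x13 = dab3fbdab3d8b3d8
query mem[0x16]=0xda, mem[0x05]=0xfb, mem[0x17]=0xb3, mem[0x15]=0xfb, mem[0x12]=0xaa

MEM[0x16,0x05,0x17,0x15,0x12] = da fb b3 fb aa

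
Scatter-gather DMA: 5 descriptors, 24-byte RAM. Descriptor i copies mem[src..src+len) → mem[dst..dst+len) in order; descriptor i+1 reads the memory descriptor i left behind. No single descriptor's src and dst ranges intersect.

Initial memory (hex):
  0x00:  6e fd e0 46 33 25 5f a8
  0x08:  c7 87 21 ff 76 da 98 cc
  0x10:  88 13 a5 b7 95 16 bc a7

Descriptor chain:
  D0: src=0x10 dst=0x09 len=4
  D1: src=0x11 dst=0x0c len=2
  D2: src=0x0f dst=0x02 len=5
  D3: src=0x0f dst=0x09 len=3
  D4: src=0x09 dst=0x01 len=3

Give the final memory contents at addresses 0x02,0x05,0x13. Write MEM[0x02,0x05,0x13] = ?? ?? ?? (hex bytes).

D0: mem[0x09..0x0c] <- [88 13 a5 b7]
D1: mem[0x0c..0x0d] <- [13 a5]
D2: mem[0x02..0x06] <- [cc 88 13 a5 b7]
D3: mem[0x09..0x0b] <- [cc 88 13]
D4: mem[0x01..0x03] <- [cc 88 13]
query mem[0x02]=0x88, mem[0x05]=0xa5, mem[0x13]=0xb7

MEM[0x02,0x05,0x13] = 88 a5 b7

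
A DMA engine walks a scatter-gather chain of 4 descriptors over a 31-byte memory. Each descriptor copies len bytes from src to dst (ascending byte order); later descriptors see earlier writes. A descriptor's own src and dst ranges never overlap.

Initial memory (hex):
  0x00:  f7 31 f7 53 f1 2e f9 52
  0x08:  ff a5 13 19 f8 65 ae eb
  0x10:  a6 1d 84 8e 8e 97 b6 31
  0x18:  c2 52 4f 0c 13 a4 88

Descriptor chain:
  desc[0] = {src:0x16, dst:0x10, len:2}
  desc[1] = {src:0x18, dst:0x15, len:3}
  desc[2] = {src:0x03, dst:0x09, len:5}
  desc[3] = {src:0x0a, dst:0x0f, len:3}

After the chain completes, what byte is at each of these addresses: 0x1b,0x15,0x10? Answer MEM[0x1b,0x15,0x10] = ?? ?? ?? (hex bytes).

D0: mem[0x10..0x11] <- [b6 31]
D1: mem[0x15..0x17] <- [c2 52 4f]
D2: mem[0x09..0x0d] <- [53 f1 2e f9 52]
D3: mem[0x0f..0x11] <- [f1 2e f9]
query mem[0x1b]=0x0c, mem[0x15]=0xc2, mem[0x10]=0x2e

MEM[0x1b,0x15,0x10] = 0c c2 2e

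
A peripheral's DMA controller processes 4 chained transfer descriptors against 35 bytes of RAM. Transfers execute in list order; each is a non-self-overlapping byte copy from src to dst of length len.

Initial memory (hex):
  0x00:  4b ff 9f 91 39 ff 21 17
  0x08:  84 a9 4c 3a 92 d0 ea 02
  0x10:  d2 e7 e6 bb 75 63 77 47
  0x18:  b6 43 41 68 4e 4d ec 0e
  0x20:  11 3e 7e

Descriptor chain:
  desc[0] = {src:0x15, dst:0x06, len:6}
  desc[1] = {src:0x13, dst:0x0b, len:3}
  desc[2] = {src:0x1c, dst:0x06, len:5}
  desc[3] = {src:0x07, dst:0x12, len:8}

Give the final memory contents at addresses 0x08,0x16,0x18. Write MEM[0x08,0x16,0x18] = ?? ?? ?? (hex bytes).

D0: mem[0x06..0x0b] <- [63 77 47 b6 43 41]
D1: mem[0x0b..0x0d] <- [bb 75 63]
D2: mem[0x06..0x0a] <- [4e 4d ec 0e 11]
D3: mem[0x12..0x19] <- [4d ec 0e 11 bb 75 63 ea]
query mem[0x08]=0xec, mem[0x16]=0xbb, mem[0x18]=0x63

MEM[0x08,0x16,0x18] = ec bb 63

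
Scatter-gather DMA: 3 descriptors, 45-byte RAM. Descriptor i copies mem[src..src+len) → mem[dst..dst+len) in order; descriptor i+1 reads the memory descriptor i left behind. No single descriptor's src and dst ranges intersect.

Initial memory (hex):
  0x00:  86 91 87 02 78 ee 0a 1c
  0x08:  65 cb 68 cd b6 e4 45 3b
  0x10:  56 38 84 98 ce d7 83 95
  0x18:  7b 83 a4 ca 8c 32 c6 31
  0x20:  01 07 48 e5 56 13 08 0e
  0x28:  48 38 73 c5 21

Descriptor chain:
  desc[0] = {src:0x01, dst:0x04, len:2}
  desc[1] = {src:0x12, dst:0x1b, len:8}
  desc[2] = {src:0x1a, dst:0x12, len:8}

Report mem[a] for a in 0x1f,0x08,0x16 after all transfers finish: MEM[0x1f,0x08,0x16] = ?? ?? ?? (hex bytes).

MEM[0x1f,0x08,0x16] = 83 65 d7

#0 dst[0x04+2] := {0x91,0x87}
#1 dst[0x1b+8] := {0x84,0x98,0xce,0xd7,0x83,0x95,0x7b,0x83}
#2 dst[0x12+8] := {0xa4,0x84,0x98,0xce,0xd7,0x83,0x95,0x7b}
query mem[0x1f]=0x83, mem[0x08]=0x65, mem[0x16]=0xd7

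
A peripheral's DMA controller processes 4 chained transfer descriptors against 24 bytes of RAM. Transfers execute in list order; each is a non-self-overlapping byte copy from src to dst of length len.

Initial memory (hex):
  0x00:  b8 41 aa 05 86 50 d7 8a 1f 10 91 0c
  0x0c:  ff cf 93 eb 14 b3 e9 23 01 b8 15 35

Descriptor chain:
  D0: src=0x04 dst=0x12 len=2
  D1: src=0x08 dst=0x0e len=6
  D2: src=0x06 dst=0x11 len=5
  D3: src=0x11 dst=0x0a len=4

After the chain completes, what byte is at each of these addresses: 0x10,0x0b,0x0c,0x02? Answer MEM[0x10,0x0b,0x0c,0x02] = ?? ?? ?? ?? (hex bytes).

  after D0: wrote 2B at 0x12 = 8650
  after D1: wrote 6B at 0x0e = 1f10910cffcf
  after D2: wrote 5B at 0x11 = d78a1f1091
  after D3: wrote 4B at 0x0a = d78a1f10
query mem[0x10]=0x91, mem[0x0b]=0x8a, mem[0x0c]=0x1f, mem[0x02]=0xaa

MEM[0x10,0x0b,0x0c,0x02] = 91 8a 1f aa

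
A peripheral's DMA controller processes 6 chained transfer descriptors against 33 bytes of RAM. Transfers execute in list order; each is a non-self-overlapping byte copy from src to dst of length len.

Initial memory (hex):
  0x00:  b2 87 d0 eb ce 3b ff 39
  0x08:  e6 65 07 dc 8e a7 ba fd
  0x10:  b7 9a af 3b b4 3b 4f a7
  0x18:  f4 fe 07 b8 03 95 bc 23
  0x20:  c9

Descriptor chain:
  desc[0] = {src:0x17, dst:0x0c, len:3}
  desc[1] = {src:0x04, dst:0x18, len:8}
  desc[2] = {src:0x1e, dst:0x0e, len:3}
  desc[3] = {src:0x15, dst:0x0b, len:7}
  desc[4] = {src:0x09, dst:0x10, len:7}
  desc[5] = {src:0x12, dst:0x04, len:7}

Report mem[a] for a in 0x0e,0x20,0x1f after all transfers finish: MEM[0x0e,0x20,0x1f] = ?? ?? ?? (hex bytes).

MEM[0x0e,0x20,0x1f] = ce c9 dc

D0: mem[0x0c..0x0e] <- [a7 f4 fe]
D1: mem[0x18..0x1f] <- [ce 3b ff 39 e6 65 07 dc]
D2: mem[0x0e..0x10] <- [07 dc c9]
D3: mem[0x0b..0x11] <- [3b 4f a7 ce 3b ff 39]
D4: mem[0x10..0x16] <- [65 07 3b 4f a7 ce 3b]
D5: mem[0x04..0x0a] <- [3b 4f a7 ce 3b a7 ce]
query mem[0x0e]=0xce, mem[0x20]=0xc9, mem[0x1f]=0xdc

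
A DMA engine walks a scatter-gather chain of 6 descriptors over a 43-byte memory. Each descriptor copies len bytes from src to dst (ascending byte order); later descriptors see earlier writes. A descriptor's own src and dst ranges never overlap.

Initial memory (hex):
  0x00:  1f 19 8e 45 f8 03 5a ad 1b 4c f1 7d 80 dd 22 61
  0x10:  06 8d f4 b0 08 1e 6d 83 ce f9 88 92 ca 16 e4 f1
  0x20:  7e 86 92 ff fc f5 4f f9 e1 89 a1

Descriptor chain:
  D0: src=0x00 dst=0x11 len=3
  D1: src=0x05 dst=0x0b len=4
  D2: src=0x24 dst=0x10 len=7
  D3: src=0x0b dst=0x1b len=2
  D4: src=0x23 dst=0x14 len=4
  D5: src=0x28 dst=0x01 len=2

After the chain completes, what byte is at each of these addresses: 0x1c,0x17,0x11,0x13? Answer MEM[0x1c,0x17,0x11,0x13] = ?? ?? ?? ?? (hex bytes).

#0 dst[0x11+3] := {0x1f,0x19,0x8e}
#1 dst[0x0b+4] := {0x03,0x5a,0xad,0x1b}
#2 dst[0x10+7] := {0xfc,0xf5,0x4f,0xf9,0xe1,0x89,0xa1}
#3 dst[0x1b+2] := {0x03,0x5a}
#4 dst[0x14+4] := {0xff,0xfc,0xf5,0x4f}
#5 dst[0x01+2] := {0xe1,0x89}
query mem[0x1c]=0x5a, mem[0x17]=0x4f, mem[0x11]=0xf5, mem[0x13]=0xf9

MEM[0x1c,0x17,0x11,0x13] = 5a 4f f5 f9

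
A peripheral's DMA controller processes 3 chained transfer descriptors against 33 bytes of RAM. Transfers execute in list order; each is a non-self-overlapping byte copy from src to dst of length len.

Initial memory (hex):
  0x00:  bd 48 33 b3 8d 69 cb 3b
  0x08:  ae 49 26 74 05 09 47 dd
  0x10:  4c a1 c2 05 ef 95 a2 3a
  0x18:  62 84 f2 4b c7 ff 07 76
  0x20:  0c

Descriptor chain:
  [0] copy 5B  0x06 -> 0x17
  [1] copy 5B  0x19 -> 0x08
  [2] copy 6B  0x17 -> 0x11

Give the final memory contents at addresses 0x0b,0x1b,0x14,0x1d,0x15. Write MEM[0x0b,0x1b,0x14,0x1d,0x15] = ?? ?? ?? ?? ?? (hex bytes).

MEM[0x0b,0x1b,0x14,0x1d,0x15] = c7 26 49 ff 26

D0: mem[0x17..0x1b] <- [cb 3b ae 49 26]
D1: mem[0x08..0x0c] <- [ae 49 26 c7 ff]
D2: mem[0x11..0x16] <- [cb 3b ae 49 26 c7]
query mem[0x0b]=0xc7, mem[0x1b]=0x26, mem[0x14]=0x49, mem[0x1d]=0xff, mem[0x15]=0x26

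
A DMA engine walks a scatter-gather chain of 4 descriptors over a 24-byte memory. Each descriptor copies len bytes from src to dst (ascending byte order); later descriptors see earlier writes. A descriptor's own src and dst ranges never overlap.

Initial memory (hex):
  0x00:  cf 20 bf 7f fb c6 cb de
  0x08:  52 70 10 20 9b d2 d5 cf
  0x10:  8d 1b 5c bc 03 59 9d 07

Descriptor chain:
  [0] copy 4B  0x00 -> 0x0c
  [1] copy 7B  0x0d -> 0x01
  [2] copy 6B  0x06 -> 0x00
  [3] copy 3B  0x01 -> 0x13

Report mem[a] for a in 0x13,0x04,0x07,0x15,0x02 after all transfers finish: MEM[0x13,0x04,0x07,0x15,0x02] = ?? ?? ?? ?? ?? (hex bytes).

[0] 0x00->0x0c len=4 : cf 20 bf 7f
[1] 0x0d->0x01 len=7 : 20 bf 7f 8d 1b 5c bc
[2] 0x06->0x00 len=6 : 5c bc 52 70 10 20
[3] 0x01->0x13 len=3 : bc 52 70
query mem[0x13]=0xbc, mem[0x04]=0x10, mem[0x07]=0xbc, mem[0x15]=0x70, mem[0x02]=0x52

MEM[0x13,0x04,0x07,0x15,0x02] = bc 10 bc 70 52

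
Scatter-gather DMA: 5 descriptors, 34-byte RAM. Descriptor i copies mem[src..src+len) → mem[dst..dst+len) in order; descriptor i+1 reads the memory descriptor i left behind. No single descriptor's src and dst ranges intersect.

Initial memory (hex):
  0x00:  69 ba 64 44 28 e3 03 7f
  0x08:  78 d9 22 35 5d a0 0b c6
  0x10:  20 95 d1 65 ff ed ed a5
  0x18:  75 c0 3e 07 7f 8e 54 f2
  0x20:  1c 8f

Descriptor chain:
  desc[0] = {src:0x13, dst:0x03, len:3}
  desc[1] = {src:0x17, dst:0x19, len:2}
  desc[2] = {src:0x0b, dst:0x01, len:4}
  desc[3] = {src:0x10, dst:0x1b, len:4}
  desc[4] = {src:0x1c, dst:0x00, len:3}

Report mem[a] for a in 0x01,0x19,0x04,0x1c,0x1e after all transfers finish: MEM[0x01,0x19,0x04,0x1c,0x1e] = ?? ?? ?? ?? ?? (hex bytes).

[0] 0x13->0x03 len=3 : 65 ff ed
[1] 0x17->0x19 len=2 : a5 75
[2] 0x0b->0x01 len=4 : 35 5d a0 0b
[3] 0x10->0x1b len=4 : 20 95 d1 65
[4] 0x1c->0x00 len=3 : 95 d1 65
query mem[0x01]=0xd1, mem[0x19]=0xa5, mem[0x04]=0x0b, mem[0x1c]=0x95, mem[0x1e]=0x65

MEM[0x01,0x19,0x04,0x1c,0x1e] = d1 a5 0b 95 65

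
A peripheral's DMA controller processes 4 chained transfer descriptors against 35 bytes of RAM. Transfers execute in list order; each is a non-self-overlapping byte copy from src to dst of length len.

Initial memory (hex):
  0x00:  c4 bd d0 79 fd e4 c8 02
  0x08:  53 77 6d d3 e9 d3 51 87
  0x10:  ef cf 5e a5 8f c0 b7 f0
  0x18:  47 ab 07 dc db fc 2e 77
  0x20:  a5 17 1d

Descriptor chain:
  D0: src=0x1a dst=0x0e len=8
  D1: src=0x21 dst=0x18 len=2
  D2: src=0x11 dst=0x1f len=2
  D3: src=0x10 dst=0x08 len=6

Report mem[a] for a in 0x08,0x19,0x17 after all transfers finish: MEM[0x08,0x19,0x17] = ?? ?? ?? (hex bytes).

  after D0: wrote 8B at 0x0e = 07dcdbfc2e77a517
  after D1: wrote 2B at 0x18 = 171d
  after D2: wrote 2B at 0x1f = fc2e
  after D3: wrote 6B at 0x08 = dbfc2e77a517
query mem[0x08]=0xdb, mem[0x19]=0x1d, mem[0x17]=0xf0

MEM[0x08,0x19,0x17] = db 1d f0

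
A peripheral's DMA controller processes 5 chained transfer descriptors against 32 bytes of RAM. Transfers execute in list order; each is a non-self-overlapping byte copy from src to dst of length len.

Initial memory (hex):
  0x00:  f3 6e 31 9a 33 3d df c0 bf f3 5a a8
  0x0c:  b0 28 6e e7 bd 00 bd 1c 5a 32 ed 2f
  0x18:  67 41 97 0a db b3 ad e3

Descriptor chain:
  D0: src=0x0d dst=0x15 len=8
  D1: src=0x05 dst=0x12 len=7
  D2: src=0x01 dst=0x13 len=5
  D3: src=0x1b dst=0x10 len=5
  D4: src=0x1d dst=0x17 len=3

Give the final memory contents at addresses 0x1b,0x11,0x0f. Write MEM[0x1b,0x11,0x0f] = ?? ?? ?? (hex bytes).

D0: mem[0x15..0x1c] <- [28 6e e7 bd 00 bd 1c 5a]
D1: mem[0x12..0x18] <- [3d df c0 bf f3 5a a8]
D2: mem[0x13..0x17] <- [6e 31 9a 33 3d]
D3: mem[0x10..0x14] <- [1c 5a b3 ad e3]
D4: mem[0x17..0x19] <- [b3 ad e3]
query mem[0x1b]=0x1c, mem[0x11]=0x5a, mem[0x0f]=0xe7

MEM[0x1b,0x11,0x0f] = 1c 5a e7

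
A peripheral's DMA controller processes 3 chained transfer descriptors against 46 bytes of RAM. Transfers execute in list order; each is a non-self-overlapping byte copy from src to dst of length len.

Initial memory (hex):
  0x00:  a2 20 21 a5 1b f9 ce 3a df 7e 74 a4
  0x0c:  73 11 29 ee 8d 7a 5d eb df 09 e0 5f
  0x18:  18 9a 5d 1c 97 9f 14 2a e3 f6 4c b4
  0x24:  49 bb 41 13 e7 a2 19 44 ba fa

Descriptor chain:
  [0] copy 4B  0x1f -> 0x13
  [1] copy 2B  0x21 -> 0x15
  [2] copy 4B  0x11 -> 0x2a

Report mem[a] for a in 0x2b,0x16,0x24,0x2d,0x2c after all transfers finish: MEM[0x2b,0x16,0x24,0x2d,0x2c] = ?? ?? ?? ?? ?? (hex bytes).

MEM[0x2b,0x16,0x24,0x2d,0x2c] = 5d 4c 49 e3 2a

[0] 0x1f->0x13 len=4 : 2a e3 f6 4c
[1] 0x21->0x15 len=2 : f6 4c
[2] 0x11->0x2a len=4 : 7a 5d 2a e3
query mem[0x2b]=0x5d, mem[0x16]=0x4c, mem[0x24]=0x49, mem[0x2d]=0xe3, mem[0x2c]=0x2a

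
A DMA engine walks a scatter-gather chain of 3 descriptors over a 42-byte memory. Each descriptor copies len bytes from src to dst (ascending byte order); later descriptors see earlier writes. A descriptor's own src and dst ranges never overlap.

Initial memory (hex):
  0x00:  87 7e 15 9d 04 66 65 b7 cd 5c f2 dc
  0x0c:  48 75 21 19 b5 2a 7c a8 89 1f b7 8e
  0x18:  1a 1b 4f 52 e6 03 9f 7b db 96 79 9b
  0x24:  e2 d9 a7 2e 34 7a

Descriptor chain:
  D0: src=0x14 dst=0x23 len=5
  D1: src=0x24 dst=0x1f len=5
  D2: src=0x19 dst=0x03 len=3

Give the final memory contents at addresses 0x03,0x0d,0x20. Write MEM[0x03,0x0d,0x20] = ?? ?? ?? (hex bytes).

D0: mem[0x23..0x27] <- [89 1f b7 8e 1a]
D1: mem[0x1f..0x23] <- [1f b7 8e 1a 34]
D2: mem[0x03..0x05] <- [1b 4f 52]
query mem[0x03]=0x1b, mem[0x0d]=0x75, mem[0x20]=0xb7

MEM[0x03,0x0d,0x20] = 1b 75 b7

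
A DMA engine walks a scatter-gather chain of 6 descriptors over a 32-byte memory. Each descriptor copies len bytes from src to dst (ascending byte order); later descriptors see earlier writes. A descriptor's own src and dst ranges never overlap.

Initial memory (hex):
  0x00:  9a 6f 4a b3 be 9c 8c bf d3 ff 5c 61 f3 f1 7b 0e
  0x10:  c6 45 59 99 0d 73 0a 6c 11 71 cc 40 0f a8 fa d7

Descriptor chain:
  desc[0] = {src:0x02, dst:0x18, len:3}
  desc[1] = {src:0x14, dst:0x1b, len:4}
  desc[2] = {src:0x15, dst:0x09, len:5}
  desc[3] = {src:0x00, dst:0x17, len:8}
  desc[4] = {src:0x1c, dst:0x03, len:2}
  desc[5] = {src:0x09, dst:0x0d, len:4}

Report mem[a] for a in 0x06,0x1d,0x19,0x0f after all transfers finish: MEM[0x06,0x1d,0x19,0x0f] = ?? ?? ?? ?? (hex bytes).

#0 dst[0x18+3] := {0x4a,0xb3,0xbe}
#1 dst[0x1b+4] := {0x0d,0x73,0x0a,0x6c}
#2 dst[0x09+5] := {0x73,0x0a,0x6c,0x4a,0xb3}
#3 dst[0x17+8] := {0x9a,0x6f,0x4a,0xb3,0xbe,0x9c,0x8c,0xbf}
#4 dst[0x03+2] := {0x9c,0x8c}
#5 dst[0x0d+4] := {0x73,0x0a,0x6c,0x4a}
query mem[0x06]=0x8c, mem[0x1d]=0x8c, mem[0x19]=0x4a, mem[0x0f]=0x6c

MEM[0x06,0x1d,0x19,0x0f] = 8c 8c 4a 6c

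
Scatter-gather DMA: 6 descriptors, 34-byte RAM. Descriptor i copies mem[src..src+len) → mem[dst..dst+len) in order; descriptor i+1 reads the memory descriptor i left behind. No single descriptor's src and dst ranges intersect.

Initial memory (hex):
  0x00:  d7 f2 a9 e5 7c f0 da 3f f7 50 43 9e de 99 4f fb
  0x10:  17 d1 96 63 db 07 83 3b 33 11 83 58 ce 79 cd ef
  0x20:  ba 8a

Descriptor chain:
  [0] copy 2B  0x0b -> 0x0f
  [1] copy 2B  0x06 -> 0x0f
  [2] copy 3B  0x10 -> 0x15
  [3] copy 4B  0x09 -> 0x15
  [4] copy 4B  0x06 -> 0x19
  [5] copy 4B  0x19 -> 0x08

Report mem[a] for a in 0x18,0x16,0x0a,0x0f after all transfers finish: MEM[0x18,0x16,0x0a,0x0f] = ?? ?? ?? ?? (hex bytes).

D0: mem[0x0f..0x10] <- [9e de]
D1: mem[0x0f..0x10] <- [da 3f]
D2: mem[0x15..0x17] <- [3f d1 96]
D3: mem[0x15..0x18] <- [50 43 9e de]
D4: mem[0x19..0x1c] <- [da 3f f7 50]
D5: mem[0x08..0x0b] <- [da 3f f7 50]
query mem[0x18]=0xde, mem[0x16]=0x43, mem[0x0a]=0xf7, mem[0x0f]=0xda

MEM[0x18,0x16,0x0a,0x0f] = de 43 f7 da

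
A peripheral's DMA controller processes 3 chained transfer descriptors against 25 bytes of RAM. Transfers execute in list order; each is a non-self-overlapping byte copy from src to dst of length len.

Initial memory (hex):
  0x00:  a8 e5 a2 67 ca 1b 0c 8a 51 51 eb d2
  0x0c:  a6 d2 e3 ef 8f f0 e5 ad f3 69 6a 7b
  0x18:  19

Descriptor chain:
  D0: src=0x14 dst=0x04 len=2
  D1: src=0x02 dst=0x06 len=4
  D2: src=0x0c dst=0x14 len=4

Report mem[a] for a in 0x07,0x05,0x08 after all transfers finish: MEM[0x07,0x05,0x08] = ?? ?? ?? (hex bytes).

MEM[0x07,0x05,0x08] = 67 69 f3

D0: mem[0x04..0x05] <- [f3 69]
D1: mem[0x06..0x09] <- [a2 67 f3 69]
D2: mem[0x14..0x17] <- [a6 d2 e3 ef]
query mem[0x07]=0x67, mem[0x05]=0x69, mem[0x08]=0xf3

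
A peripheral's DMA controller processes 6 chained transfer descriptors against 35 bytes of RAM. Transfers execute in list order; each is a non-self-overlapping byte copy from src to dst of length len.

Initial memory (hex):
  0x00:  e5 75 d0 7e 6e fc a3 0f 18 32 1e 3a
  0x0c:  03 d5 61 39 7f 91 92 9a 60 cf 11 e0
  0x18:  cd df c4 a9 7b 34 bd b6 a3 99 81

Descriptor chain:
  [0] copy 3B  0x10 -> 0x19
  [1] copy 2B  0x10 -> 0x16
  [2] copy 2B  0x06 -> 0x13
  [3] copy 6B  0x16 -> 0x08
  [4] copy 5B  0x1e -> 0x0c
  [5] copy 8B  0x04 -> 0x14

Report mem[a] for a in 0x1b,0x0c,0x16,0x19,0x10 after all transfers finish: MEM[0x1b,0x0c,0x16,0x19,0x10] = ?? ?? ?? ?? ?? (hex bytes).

MEM[0x1b,0x0c,0x16,0x19,0x10] = 7f bd a3 91 81

#0 dst[0x19+3] := {0x7f,0x91,0x92}
#1 dst[0x16+2] := {0x7f,0x91}
#2 dst[0x13+2] := {0xa3,0x0f}
#3 dst[0x08+6] := {0x7f,0x91,0xcd,0x7f,0x91,0x92}
#4 dst[0x0c+5] := {0xbd,0xb6,0xa3,0x99,0x81}
#5 dst[0x14+8] := {0x6e,0xfc,0xa3,0x0f,0x7f,0x91,0xcd,0x7f}
query mem[0x1b]=0x7f, mem[0x0c]=0xbd, mem[0x16]=0xa3, mem[0x19]=0x91, mem[0x10]=0x81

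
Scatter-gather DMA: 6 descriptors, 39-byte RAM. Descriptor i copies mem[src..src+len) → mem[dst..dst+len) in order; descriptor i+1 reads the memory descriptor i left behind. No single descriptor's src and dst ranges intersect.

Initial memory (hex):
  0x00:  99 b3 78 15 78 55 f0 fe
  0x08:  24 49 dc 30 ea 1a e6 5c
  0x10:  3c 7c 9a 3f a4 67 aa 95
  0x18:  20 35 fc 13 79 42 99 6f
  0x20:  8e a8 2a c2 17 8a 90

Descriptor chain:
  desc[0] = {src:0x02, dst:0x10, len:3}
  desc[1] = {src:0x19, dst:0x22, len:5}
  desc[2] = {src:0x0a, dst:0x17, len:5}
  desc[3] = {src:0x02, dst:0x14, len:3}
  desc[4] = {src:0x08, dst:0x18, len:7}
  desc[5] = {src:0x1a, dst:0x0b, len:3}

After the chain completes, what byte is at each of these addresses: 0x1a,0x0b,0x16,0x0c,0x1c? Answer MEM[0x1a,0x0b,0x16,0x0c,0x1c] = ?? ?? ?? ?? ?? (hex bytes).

MEM[0x1a,0x0b,0x16,0x0c,0x1c] = dc dc 78 30 ea

  after D0: wrote 3B at 0x10 = 781578
  after D1: wrote 5B at 0x22 = 35fc137942
  after D2: wrote 5B at 0x17 = dc30ea1ae6
  after D3: wrote 3B at 0x14 = 781578
  after D4: wrote 7B at 0x18 = 2449dc30ea1ae6
  after D5: wrote 3B at 0x0b = dc30ea
query mem[0x1a]=0xdc, mem[0x0b]=0xdc, mem[0x16]=0x78, mem[0x0c]=0x30, mem[0x1c]=0xea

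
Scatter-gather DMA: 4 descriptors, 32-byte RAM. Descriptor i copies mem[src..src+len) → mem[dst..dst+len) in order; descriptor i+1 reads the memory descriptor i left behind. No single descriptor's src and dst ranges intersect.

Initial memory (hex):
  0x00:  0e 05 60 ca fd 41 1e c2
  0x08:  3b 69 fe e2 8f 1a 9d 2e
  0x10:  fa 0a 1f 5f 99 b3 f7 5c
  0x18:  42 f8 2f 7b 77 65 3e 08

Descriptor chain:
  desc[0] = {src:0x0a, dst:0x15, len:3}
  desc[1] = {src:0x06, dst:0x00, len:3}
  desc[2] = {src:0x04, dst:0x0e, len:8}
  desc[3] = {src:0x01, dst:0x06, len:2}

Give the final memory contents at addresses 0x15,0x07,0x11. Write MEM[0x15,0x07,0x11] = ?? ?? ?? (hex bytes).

[0] 0x0a->0x15 len=3 : fe e2 8f
[1] 0x06->0x00 len=3 : 1e c2 3b
[2] 0x04->0x0e len=8 : fd 41 1e c2 3b 69 fe e2
[3] 0x01->0x06 len=2 : c2 3b
query mem[0x15]=0xe2, mem[0x07]=0x3b, mem[0x11]=0xc2

MEM[0x15,0x07,0x11] = e2 3b c2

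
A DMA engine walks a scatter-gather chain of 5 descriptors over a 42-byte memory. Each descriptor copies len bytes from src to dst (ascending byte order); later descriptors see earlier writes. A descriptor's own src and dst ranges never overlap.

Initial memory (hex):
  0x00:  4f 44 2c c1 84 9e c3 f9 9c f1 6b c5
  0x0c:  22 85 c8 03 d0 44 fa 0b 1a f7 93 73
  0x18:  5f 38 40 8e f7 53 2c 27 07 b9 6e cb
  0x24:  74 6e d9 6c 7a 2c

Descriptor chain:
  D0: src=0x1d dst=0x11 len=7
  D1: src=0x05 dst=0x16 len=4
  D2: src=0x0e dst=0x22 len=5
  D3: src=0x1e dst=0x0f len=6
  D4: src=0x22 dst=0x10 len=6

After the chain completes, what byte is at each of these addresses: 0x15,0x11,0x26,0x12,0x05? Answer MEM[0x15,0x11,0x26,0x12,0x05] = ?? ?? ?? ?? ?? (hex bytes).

MEM[0x15,0x11,0x26,0x12,0x05] = 6c 03 2c d0 9e

#0 dst[0x11+7] := {0x53,0x2c,0x27,0x07,0xb9,0x6e,0xcb}
#1 dst[0x16+4] := {0x9e,0xc3,0xf9,0x9c}
#2 dst[0x22+5] := {0xc8,0x03,0xd0,0x53,0x2c}
#3 dst[0x0f+6] := {0x2c,0x27,0x07,0xb9,0xc8,0x03}
#4 dst[0x10+6] := {0xc8,0x03,0xd0,0x53,0x2c,0x6c}
query mem[0x15]=0x6c, mem[0x11]=0x03, mem[0x26]=0x2c, mem[0x12]=0xd0, mem[0x05]=0x9e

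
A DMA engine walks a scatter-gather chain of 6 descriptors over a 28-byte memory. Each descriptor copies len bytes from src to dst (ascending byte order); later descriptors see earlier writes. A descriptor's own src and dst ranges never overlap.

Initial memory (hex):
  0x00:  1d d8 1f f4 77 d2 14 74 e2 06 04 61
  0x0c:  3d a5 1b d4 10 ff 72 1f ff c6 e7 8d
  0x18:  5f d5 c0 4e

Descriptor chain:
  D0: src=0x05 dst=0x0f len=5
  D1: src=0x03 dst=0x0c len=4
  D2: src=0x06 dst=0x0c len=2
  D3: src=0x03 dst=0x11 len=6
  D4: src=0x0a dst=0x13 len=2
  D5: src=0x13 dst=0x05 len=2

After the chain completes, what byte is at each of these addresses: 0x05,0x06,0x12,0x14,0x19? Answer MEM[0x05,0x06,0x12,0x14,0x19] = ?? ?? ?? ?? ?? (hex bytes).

MEM[0x05,0x06,0x12,0x14,0x19] = 04 61 77 61 d5

[0] 0x05->0x0f len=5 : d2 14 74 e2 06
[1] 0x03->0x0c len=4 : f4 77 d2 14
[2] 0x06->0x0c len=2 : 14 74
[3] 0x03->0x11 len=6 : f4 77 d2 14 74 e2
[4] 0x0a->0x13 len=2 : 04 61
[5] 0x13->0x05 len=2 : 04 61
query mem[0x05]=0x04, mem[0x06]=0x61, mem[0x12]=0x77, mem[0x14]=0x61, mem[0x19]=0xd5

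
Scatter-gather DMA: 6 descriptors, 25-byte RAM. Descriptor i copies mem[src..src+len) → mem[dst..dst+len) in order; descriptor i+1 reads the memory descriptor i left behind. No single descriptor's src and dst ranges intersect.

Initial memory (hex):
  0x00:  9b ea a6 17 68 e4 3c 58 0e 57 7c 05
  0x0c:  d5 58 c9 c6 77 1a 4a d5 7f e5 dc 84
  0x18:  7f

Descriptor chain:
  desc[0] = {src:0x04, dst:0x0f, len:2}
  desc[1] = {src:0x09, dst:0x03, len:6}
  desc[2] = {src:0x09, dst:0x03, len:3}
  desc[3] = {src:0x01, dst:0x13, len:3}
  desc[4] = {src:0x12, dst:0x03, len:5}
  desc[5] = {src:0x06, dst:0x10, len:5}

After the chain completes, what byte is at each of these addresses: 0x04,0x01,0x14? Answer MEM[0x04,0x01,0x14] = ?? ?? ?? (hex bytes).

#0 dst[0x0f+2] := {0x68,0xe4}
#1 dst[0x03+6] := {0x57,0x7c,0x05,0xd5,0x58,0xc9}
#2 dst[0x03+3] := {0x57,0x7c,0x05}
#3 dst[0x13+3] := {0xea,0xa6,0x57}
#4 dst[0x03+5] := {0x4a,0xea,0xa6,0x57,0xdc}
#5 dst[0x10+5] := {0x57,0xdc,0xc9,0x57,0x7c}
query mem[0x04]=0xea, mem[0x01]=0xea, mem[0x14]=0x7c

MEM[0x04,0x01,0x14] = ea ea 7c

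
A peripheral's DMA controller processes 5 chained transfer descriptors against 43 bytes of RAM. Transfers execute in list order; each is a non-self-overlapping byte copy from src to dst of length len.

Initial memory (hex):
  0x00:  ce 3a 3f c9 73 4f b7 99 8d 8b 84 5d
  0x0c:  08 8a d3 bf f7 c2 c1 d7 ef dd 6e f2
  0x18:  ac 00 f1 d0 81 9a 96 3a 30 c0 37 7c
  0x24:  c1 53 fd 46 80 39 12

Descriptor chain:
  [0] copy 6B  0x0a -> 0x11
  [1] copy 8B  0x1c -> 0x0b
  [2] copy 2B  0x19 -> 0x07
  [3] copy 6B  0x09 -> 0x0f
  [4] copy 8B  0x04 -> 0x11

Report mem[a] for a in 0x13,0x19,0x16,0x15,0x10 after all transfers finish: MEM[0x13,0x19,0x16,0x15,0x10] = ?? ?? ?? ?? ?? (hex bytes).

MEM[0x13,0x19,0x16,0x15,0x10] = b7 00 8b f1 84

[0] 0x0a->0x11 len=6 : 84 5d 08 8a d3 bf
[1] 0x1c->0x0b len=8 : 81 9a 96 3a 30 c0 37 7c
[2] 0x19->0x07 len=2 : 00 f1
[3] 0x09->0x0f len=6 : 8b 84 81 9a 96 3a
[4] 0x04->0x11 len=8 : 73 4f b7 00 f1 8b 84 81
query mem[0x13]=0xb7, mem[0x19]=0x00, mem[0x16]=0x8b, mem[0x15]=0xf1, mem[0x10]=0x84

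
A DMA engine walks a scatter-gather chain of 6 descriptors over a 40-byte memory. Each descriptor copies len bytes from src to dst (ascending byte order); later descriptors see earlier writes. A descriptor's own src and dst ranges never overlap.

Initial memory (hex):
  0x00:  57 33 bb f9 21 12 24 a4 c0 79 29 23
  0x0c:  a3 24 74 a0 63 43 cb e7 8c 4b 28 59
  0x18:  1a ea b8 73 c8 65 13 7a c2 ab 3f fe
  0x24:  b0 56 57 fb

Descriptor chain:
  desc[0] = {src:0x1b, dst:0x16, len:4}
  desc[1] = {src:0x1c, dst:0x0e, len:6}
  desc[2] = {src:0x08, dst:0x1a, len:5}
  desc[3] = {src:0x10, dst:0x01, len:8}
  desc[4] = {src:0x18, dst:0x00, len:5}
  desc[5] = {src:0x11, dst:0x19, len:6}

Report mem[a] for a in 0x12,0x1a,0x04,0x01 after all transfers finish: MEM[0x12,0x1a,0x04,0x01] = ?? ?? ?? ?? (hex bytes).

MEM[0x12,0x1a,0x04,0x01] = c2 c2 29 13

[0] 0x1b->0x16 len=4 : 73 c8 65 13
[1] 0x1c->0x0e len=6 : c8 65 13 7a c2 ab
[2] 0x08->0x1a len=5 : c0 79 29 23 a3
[3] 0x10->0x01 len=8 : 13 7a c2 ab 8c 4b 73 c8
[4] 0x18->0x00 len=5 : 65 13 c0 79 29
[5] 0x11->0x19 len=6 : 7a c2 ab 8c 4b 73
query mem[0x12]=0xc2, mem[0x1a]=0xc2, mem[0x04]=0x29, mem[0x01]=0x13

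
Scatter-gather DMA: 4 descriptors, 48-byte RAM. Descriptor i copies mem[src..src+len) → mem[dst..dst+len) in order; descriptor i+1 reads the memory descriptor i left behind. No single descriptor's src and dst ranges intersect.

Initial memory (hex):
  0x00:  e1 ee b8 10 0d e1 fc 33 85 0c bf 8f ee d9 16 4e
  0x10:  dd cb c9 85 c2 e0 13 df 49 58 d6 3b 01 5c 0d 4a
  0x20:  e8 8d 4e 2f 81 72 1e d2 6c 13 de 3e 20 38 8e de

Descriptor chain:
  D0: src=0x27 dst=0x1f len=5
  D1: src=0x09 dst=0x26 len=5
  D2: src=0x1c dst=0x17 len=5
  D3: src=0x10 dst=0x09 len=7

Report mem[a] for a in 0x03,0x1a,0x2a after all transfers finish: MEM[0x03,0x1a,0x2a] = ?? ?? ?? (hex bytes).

MEM[0x03,0x1a,0x2a] = 10 d2 d9

[0] 0x27->0x1f len=5 : d2 6c 13 de 3e
[1] 0x09->0x26 len=5 : 0c bf 8f ee d9
[2] 0x1c->0x17 len=5 : 01 5c 0d d2 6c
[3] 0x10->0x09 len=7 : dd cb c9 85 c2 e0 13
query mem[0x03]=0x10, mem[0x1a]=0xd2, mem[0x2a]=0xd9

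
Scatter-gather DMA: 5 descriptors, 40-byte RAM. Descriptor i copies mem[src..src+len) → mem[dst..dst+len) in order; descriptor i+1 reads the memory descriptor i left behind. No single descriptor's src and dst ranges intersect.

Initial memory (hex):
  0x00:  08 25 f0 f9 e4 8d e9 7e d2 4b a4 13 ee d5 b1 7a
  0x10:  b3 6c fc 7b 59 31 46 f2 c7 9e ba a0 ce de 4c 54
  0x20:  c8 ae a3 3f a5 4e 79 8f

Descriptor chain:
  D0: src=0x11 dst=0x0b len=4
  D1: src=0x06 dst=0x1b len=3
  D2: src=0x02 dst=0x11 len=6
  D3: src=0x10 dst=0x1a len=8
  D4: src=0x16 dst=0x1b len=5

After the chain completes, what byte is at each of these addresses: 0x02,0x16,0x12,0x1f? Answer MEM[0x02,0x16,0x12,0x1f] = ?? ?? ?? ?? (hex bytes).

  after D0: wrote 4B at 0x0b = 6cfc7b59
  after D1: wrote 3B at 0x1b = e97ed2
  after D2: wrote 6B at 0x11 = f0f9e48de97e
  after D3: wrote 8B at 0x1a = b3f0f9e48de97ef2
  after D4: wrote 5B at 0x1b = 7ef2c79eb3
query mem[0x02]=0xf0, mem[0x16]=0x7e, mem[0x12]=0xf9, mem[0x1f]=0xb3

MEM[0x02,0x16,0x12,0x1f] = f0 7e f9 b3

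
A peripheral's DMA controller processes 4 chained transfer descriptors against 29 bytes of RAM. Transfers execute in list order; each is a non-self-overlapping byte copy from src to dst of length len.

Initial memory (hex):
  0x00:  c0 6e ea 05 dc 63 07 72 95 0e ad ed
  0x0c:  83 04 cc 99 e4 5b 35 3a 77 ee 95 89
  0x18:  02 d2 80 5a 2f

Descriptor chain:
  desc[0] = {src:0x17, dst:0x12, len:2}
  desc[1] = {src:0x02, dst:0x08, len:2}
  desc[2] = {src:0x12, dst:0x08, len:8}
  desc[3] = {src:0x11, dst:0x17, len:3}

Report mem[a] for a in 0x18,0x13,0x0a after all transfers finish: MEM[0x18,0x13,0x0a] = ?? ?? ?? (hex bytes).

MEM[0x18,0x13,0x0a] = 89 02 77

D0: mem[0x12..0x13] <- [89 02]
D1: mem[0x08..0x09] <- [ea 05]
D2: mem[0x08..0x0f] <- [89 02 77 ee 95 89 02 d2]
D3: mem[0x17..0x19] <- [5b 89 02]
query mem[0x18]=0x89, mem[0x13]=0x02, mem[0x0a]=0x77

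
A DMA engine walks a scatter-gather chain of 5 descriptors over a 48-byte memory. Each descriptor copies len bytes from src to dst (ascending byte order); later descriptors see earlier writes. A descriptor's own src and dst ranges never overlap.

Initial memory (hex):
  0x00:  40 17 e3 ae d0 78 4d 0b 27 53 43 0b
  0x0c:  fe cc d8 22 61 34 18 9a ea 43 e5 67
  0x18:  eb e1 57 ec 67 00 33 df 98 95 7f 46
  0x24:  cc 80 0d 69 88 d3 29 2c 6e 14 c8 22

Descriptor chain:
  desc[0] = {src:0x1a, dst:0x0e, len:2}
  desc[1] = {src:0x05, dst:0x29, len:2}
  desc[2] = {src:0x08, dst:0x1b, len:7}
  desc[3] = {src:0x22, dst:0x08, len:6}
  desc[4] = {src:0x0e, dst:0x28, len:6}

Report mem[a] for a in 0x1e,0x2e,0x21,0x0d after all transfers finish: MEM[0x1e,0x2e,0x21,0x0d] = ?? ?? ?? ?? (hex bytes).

  after D0: wrote 2B at 0x0e = 57ec
  after D1: wrote 2B at 0x29 = 784d
  after D2: wrote 7B at 0x1b = 2753430bfecc57
  after D3: wrote 6B at 0x08 = 7f46cc800d69
  after D4: wrote 6B at 0x28 = 57ec6134189a
query mem[0x1e]=0x0b, mem[0x2e]=0xc8, mem[0x21]=0x57, mem[0x0d]=0x69

MEM[0x1e,0x2e,0x21,0x0d] = 0b c8 57 69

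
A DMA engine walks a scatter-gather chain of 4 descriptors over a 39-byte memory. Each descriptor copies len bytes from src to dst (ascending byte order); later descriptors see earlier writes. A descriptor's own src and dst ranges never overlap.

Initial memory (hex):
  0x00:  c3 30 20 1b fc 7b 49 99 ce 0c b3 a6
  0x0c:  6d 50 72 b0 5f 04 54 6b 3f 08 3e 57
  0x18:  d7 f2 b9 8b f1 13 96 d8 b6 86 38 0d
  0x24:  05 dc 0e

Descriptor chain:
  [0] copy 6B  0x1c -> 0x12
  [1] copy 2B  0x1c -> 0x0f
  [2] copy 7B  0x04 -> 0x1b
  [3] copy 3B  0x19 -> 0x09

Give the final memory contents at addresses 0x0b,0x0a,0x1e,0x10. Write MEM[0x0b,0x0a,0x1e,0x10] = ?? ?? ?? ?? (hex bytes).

MEM[0x0b,0x0a,0x1e,0x10] = fc b9 99 13

D0: mem[0x12..0x17] <- [f1 13 96 d8 b6 86]
D1: mem[0x0f..0x10] <- [f1 13]
D2: mem[0x1b..0x21] <- [fc 7b 49 99 ce 0c b3]
D3: mem[0x09..0x0b] <- [f2 b9 fc]
query mem[0x0b]=0xfc, mem[0x0a]=0xb9, mem[0x1e]=0x99, mem[0x10]=0x13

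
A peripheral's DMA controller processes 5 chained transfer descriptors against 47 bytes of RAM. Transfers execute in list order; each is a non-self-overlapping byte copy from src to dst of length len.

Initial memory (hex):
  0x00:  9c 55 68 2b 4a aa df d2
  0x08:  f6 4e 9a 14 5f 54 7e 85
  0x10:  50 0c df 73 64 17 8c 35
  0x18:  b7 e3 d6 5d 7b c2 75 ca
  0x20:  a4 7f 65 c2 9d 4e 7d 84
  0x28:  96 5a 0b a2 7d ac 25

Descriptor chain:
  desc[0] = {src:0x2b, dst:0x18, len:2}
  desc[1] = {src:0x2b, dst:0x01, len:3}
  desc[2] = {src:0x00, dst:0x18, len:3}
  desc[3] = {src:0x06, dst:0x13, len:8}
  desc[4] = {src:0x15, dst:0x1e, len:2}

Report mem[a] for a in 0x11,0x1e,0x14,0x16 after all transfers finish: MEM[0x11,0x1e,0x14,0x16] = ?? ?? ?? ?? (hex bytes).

  after D0: wrote 2B at 0x18 = a27d
  after D1: wrote 3B at 0x01 = a27dac
  after D2: wrote 3B at 0x18 = 9ca27d
  after D3: wrote 8B at 0x13 = dfd2f64e9a145f54
  after D4: wrote 2B at 0x1e = f64e
query mem[0x11]=0x0c, mem[0x1e]=0xf6, mem[0x14]=0xd2, mem[0x16]=0x4e

MEM[0x11,0x1e,0x14,0x16] = 0c f6 d2 4e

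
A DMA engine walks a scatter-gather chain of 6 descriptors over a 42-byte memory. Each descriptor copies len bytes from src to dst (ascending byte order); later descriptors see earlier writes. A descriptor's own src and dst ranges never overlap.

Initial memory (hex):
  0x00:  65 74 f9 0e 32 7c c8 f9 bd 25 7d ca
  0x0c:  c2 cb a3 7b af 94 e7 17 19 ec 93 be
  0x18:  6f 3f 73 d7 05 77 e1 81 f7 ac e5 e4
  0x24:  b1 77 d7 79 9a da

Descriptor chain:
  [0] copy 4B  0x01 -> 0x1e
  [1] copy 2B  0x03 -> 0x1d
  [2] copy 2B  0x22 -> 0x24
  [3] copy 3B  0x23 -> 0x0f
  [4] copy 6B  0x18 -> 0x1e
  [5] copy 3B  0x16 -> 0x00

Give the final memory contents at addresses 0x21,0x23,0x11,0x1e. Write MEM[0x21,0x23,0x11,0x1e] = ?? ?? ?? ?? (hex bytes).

  after D0: wrote 4B at 0x1e = 74f90e32
  after D1: wrote 2B at 0x1d = 0e32
  after D2: wrote 2B at 0x24 = e5e4
  after D3: wrote 3B at 0x0f = e4e5e4
  after D4: wrote 6B at 0x1e = 6f3f73d7050e
  after D5: wrote 3B at 0x00 = 93be6f
query mem[0x21]=0xd7, mem[0x23]=0x0e, mem[0x11]=0xe4, mem[0x1e]=0x6f

MEM[0x21,0x23,0x11,0x1e] = d7 0e e4 6f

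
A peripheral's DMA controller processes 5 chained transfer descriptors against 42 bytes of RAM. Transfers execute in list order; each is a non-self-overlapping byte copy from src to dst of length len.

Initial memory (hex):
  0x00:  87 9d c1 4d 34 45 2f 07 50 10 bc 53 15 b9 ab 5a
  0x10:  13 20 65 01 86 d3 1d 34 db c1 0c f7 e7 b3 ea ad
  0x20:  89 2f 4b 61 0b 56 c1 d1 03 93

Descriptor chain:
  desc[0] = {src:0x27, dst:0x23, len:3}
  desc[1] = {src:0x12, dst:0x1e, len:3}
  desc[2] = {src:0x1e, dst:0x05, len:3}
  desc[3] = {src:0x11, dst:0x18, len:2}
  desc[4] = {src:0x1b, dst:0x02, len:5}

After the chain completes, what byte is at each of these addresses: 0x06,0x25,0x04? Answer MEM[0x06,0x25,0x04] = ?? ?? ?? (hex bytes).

MEM[0x06,0x25,0x04] = 01 93 b3

D0: mem[0x23..0x25] <- [d1 03 93]
D1: mem[0x1e..0x20] <- [65 01 86]
D2: mem[0x05..0x07] <- [65 01 86]
D3: mem[0x18..0x19] <- [20 65]
D4: mem[0x02..0x06] <- [f7 e7 b3 65 01]
query mem[0x06]=0x01, mem[0x25]=0x93, mem[0x04]=0xb3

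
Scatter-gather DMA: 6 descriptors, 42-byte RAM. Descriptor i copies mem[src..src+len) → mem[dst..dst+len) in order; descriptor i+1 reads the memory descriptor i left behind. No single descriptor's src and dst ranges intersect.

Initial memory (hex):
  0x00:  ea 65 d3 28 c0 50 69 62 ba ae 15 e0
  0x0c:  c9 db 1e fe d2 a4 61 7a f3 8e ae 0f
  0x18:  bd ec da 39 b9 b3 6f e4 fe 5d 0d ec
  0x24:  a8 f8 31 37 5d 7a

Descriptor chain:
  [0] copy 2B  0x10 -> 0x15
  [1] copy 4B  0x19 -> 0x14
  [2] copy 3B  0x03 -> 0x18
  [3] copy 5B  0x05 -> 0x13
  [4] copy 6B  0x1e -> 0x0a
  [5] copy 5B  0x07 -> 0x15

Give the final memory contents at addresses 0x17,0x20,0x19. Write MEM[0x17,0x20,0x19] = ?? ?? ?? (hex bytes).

  after D0: wrote 2B at 0x15 = d2a4
  after D1: wrote 4B at 0x14 = ecda39b9
  after D2: wrote 3B at 0x18 = 28c050
  after D3: wrote 5B at 0x13 = 506962baae
  after D4: wrote 6B at 0x0a = 6fe4fe5d0dec
  after D5: wrote 5B at 0x15 = 62baae6fe4
query mem[0x17]=0xae, mem[0x20]=0xfe, mem[0x19]=0xe4

MEM[0x17,0x20,0x19] = ae fe e4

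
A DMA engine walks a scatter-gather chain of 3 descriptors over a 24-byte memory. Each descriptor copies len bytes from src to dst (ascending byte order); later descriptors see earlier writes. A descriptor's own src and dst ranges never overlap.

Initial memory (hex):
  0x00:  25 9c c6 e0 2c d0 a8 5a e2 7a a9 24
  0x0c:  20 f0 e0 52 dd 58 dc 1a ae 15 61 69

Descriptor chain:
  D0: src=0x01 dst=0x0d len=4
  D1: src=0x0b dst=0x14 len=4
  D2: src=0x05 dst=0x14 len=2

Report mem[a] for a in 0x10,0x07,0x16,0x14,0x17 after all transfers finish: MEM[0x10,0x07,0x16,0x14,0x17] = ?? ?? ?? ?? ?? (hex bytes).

MEM[0x10,0x07,0x16,0x14,0x17] = 2c 5a 9c d0 c6

#0 dst[0x0d+4] := {0x9c,0xc6,0xe0,0x2c}
#1 dst[0x14+4] := {0x24,0x20,0x9c,0xc6}
#2 dst[0x14+2] := {0xd0,0xa8}
query mem[0x10]=0x2c, mem[0x07]=0x5a, mem[0x16]=0x9c, mem[0x14]=0xd0, mem[0x17]=0xc6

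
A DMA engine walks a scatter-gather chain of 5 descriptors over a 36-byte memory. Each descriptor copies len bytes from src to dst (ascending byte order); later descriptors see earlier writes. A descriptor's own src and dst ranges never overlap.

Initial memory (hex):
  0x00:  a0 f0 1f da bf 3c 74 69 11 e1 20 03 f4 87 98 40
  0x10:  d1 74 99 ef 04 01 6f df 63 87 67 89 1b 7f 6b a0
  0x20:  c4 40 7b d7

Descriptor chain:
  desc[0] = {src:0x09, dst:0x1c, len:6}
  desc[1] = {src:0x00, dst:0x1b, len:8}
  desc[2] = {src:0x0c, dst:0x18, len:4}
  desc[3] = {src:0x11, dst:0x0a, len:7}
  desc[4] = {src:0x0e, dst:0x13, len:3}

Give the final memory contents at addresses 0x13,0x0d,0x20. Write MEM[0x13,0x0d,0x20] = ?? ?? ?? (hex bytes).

  after D0: wrote 6B at 0x1c = e12003f48798
  after D1: wrote 8B at 0x1b = a0f01fdabf3c7469
  after D2: wrote 4B at 0x18 = f4879840
  after D3: wrote 7B at 0x0a = 7499ef04016fdf
  after D4: wrote 3B at 0x13 = 016fdf
query mem[0x13]=0x01, mem[0x0d]=0x04, mem[0x20]=0x3c

MEM[0x13,0x0d,0x20] = 01 04 3c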